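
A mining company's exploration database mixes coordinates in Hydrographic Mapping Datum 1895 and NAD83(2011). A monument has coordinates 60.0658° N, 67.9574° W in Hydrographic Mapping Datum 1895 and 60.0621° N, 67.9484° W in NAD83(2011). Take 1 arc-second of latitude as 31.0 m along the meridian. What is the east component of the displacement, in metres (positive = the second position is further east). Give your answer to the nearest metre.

Δφ = 60.0621° − 60.0658° = -0.0037°; Δλ = -67.9484° − -67.9574° = +0.0090°.
1° of latitude = 3600 × 31.00 = 111600 m.
ΔN = Δφ × 111600 = -412.9 m; ΔE = Δλ × 111600 × cos(60.0658°) = +0.0090 × 111600 × 0.499005 = 501.2 m.

ΔE = 501 m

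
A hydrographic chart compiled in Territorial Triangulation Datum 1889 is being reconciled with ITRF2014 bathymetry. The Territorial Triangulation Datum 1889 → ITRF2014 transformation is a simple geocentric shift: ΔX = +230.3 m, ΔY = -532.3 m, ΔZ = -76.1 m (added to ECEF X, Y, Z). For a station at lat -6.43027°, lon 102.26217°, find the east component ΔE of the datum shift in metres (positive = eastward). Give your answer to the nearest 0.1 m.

At φ = -6.43027°, λ = 102.26217°: sin φ = -0.111994, cos φ = 0.993709, sin λ = 0.977186, cos λ = -0.212385.
ΔE = −sin λ·ΔX + cos λ·ΔY = −(0.977186)·(230.3) + (-0.212385)·(-532.3) = -111.99 m.

ΔE = -112.0 m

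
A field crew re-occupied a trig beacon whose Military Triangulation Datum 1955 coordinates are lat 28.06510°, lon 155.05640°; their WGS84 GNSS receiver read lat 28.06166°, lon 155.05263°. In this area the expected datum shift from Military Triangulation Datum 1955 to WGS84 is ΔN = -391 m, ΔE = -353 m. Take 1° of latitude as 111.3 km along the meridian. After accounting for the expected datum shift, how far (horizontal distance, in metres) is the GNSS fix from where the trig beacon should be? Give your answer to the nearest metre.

Observed coordinate differences: Δφ = -0.00344°, Δλ = -0.00377°.
Converting to metres (1° lat = 111300 m, cos φ = 0.882414): observed ΔN = -382.9 m, observed ΔE = -370.3 m.
Subtracting the expected shift leaves a residual of -382.9 − (-391) = 8.1 m north and -370.3 − (-353) = -17.3 m east.
Residual distance = √(8.1² + (-17.3)²) = 19.1 m.

19 m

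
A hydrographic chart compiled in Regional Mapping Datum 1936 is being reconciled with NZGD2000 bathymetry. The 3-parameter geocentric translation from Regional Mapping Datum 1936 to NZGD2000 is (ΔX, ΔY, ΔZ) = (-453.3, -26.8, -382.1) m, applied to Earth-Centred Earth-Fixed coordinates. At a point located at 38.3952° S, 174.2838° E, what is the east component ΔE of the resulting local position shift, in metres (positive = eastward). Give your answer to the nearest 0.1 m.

The local east axis at (φ, λ) is (−sin λ, cos λ, 0), so ΔE = −sin(174.2838°)·(-453.3) + cos(174.2838°)·(-26.8) = 71.82 m.

ΔE = 71.8 m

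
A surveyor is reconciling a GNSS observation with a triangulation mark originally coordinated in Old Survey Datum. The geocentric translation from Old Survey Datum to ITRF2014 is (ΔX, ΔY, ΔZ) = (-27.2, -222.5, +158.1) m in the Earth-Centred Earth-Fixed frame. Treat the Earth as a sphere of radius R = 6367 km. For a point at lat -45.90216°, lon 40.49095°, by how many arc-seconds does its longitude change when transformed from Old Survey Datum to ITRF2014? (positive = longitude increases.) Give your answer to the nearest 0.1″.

sin φ = -0.718153, cos φ = 0.695886, sin λ = 0.649328, cos λ = 0.760509.
East component: ΔE = −sin λ·ΔX + cos λ·ΔY = −(0.649328)(-27.2) + (0.760509)(-222.5) = -151.55 m.
1° of latitude spans πR/180 = 111125 m; at latitude φ, 1° of longitude spans that × cos φ = 77330.4 m, so Δλ = -151.55 / 77330.4 × 3600 = -7.055″.

Δλ = -7.1″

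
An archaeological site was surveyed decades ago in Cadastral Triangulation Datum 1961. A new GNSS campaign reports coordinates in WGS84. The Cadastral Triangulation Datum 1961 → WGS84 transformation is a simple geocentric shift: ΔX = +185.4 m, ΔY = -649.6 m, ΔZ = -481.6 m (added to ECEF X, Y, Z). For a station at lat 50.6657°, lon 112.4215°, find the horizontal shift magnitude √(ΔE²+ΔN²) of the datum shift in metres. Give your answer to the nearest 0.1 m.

The local east axis at (φ, λ) is (−sin λ, cos λ, 0), so ΔE = −sin(112.4215°)·185.4 + cos(112.4215°)·(-649.6) = 76.38 m.
The local north axis is (−sin φ cos λ, −sin φ sin λ, cos φ), giving ΔN = 54.695 + 464.457 − 305.259 = 213.89 m.
Horizontal magnitude = √(ΔE² + ΔN²) = √(76.38² + 213.89²) = 227.12 m.

227.1 m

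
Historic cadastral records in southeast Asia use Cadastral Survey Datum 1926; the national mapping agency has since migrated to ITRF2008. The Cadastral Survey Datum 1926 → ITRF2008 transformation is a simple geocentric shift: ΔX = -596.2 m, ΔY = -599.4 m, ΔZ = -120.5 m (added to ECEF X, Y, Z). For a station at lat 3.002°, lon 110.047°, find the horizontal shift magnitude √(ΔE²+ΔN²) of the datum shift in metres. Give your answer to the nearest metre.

At φ = 3.002°, λ = 110.047°: sin φ = 0.052371, cos φ = 0.998628, sin λ = 0.939412, cos λ = -0.342791.
ΔE = −sin λ·ΔX + cos λ·ΔY = −(0.939412)·(-596.2) + (-0.342791)·(-599.4) = 765.55 m.
ΔN = −sin φ cos λ·ΔX − sin φ sin λ·ΔY + cos φ·ΔZ = −(0.052371)(-0.342791)(-596.2) − (0.052371)(0.939412)(-599.4) + (0.998628)(-120.5) = -101.55 m.
Horizontal magnitude = √(ΔE² + ΔN²) = √(765.55² + (-101.55)²) = 772.25 m.

772 m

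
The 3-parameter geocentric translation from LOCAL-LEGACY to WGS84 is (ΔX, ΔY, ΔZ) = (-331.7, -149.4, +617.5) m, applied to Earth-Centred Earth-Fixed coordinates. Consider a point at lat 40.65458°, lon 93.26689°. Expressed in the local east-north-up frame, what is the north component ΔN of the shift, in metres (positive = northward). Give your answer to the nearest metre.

ΔN = 553 m

At φ = 40.65458°, λ = 93.26689°: sin φ = 0.651497, cos φ = 0.758651, sin λ = 0.998375, cos λ = -0.056987.
ΔN = −sin φ cos λ·ΔX − sin φ sin λ·ΔY + cos φ·ΔZ = −(0.651497)(-0.056987)(-331.7) − (0.651497)(0.998375)(-149.4) + (0.758651)(617.5) = 553.33 m.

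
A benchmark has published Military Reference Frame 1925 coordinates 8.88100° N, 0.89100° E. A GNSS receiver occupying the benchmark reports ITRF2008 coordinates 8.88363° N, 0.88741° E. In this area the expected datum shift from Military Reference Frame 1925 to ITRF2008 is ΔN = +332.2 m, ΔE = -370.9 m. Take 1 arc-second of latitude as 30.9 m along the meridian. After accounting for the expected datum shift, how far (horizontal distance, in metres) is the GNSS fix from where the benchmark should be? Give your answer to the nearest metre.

46 m

Observed coordinate differences: Δφ = +0.00263°, Δλ = -0.00359°.
Converting to metres (1° lat = 111240 m, cos φ = 0.988011): observed ΔN = 292.6 m, observed ΔE = -394.6 m.
Subtracting the expected shift leaves a residual of 292.6 − (332.2) = -39.6 m north and -394.6 − (-370.9) = -23.7 m east.
Residual distance = √((-39.6)² + (-23.7)²) = 46.2 m.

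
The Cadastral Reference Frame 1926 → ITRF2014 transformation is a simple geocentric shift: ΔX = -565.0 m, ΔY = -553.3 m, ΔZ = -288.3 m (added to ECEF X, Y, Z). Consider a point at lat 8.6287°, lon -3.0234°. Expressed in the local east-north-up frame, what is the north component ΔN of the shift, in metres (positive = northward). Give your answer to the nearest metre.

At φ = 8.6287°, λ = -3.0234°: sin φ = 0.150031, cos φ = 0.988681, sin λ = -0.052744, cos λ = 0.998608.
ΔN = −sin φ cos λ·ΔX − sin φ sin λ·ΔY + cos φ·ΔZ = −(0.150031)(0.998608)(-565.0) − (0.150031)(-0.052744)(-553.3) + (0.988681)(-288.3) = -204.77 m.

ΔN = -205 m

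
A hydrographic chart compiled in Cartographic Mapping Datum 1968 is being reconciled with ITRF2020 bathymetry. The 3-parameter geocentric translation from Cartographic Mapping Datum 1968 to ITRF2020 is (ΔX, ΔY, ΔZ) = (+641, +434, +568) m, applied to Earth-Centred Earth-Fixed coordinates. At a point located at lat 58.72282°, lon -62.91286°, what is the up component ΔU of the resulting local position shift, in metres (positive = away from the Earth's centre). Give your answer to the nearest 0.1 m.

At φ = 58.72282°, λ = -62.91286°: sin φ = 0.854666, cos φ = 0.519179, sin λ = -0.890315, cos λ = 0.455345.
ΔU = cos φ cos λ·ΔX + cos φ sin λ·ΔY + sin φ·ΔZ = (0.519179)(0.455345)(641) + (0.519179)(-0.890315)(434) + (0.854666)(568) = 436.38 m.

ΔU = 436.4 m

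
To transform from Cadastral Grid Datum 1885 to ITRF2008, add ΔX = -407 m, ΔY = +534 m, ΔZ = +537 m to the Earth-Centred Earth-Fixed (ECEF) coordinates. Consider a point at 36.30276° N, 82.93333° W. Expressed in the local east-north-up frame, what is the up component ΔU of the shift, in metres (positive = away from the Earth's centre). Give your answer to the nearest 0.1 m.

ΔU = -149.5 m

At φ = 36.30276°, λ = -82.93333°: sin φ = 0.592052, cos φ = 0.805900, sin λ = -0.992404, cos λ = 0.123024.
ΔU = cos φ cos λ·ΔX + cos φ sin λ·ΔY + sin φ·ΔZ = (0.805900)(0.123024)(-407) + (0.805900)(-0.992404)(534) + (0.592052)(537) = -149.50 m.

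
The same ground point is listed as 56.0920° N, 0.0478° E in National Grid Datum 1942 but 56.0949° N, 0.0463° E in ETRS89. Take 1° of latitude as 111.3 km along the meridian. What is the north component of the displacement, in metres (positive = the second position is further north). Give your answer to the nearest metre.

Δφ = 56.0949° − 56.0920° = +0.0029°; Δλ = 0.0463° − 0.0478° = -0.0015°.
ΔN = Δφ × 111300 = 322.8 m; ΔE = Δλ × 111300 × cos(56.0920°) = -0.0015 × 111300 × 0.557861 = -93.1 m.

ΔN = 323 m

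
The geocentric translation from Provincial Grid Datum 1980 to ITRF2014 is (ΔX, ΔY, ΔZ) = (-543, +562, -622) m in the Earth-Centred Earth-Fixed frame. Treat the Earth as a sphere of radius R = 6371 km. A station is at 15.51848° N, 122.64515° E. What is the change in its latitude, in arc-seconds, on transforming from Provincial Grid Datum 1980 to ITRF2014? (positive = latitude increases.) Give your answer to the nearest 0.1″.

sin φ = 0.267549, cos φ = 0.963544, sin λ = 0.842028, cos λ = -0.539434.
North component: ΔN = −sin φ cos λ·ΔX − sin φ sin λ·ΔY + cos φ·ΔZ = −(0.267549)(-0.539434)(-543) − (0.267549)(0.842028)(562) + (0.963544)(-622) = -804.30 m.
1° of latitude spans πR/180 = 111195 m, so Δφ = -804.30 / 111195 × 3600 = -26.040″.

Δφ = -26.0″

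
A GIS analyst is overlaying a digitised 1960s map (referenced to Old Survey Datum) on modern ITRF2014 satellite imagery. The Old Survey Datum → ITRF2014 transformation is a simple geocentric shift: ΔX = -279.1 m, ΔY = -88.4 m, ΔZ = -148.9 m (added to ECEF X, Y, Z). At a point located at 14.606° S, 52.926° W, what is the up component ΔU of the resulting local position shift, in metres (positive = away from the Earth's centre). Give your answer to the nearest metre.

The local up (radial) axis is (cos φ cos λ, cos φ sin λ, sin φ), giving ΔU = -162.817 + 68.251 + 37.548 = -57.02 m.

ΔU = -57 m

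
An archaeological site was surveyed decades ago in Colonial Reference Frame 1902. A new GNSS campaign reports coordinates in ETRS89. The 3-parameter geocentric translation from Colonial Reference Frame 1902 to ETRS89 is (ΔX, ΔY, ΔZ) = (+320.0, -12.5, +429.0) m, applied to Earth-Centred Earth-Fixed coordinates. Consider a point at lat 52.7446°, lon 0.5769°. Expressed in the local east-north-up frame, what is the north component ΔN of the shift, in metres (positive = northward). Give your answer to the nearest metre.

The local north axis is (−sin φ cos λ, −sin φ sin λ, cos φ), giving ΔN = -254.689 + 0.100 + 259.703 = 5.11 m.

ΔN = 5 m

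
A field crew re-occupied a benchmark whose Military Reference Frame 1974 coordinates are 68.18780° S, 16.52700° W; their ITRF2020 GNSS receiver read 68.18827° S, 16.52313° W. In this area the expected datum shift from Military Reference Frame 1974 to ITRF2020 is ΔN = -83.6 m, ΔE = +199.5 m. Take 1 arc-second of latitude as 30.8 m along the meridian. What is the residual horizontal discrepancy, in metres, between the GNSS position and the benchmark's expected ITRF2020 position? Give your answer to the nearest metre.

Observed coordinate differences: Δφ = -0.00047°, Δλ = +0.00387°.
Converting to metres (1° lat = 110880 m, cos φ = 0.371566): observed ΔN = -52.1 m, observed ΔE = 159.4 m.
Subtracting the expected shift leaves a residual of -52.1 − (-83.6) = 31.5 m north and 159.4 − (199.5) = -40.1 m east.
Residual distance = √(31.5² + (-40.1)²) = 51.0 m.

51 m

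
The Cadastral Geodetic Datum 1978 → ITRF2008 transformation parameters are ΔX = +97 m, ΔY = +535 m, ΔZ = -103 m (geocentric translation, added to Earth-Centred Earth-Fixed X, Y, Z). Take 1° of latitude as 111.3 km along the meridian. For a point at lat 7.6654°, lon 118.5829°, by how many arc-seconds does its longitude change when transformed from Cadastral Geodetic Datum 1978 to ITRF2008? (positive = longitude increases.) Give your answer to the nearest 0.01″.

sin φ = 0.133388, cos φ = 0.991064, sin λ = 0.878126, cos λ = -0.478430.
East component: ΔE = −sin λ·ΔX + cos λ·ΔY = −(0.878126)(97) + (-0.478430)(535) = -341.14 m.
1° of latitude spans 111300 m; at latitude φ, 1° of longitude spans that × cos φ = 110305.4 m, so Δλ = -341.14 / 110305.4 × 3600 = -11.134″.

Δλ = -11.13″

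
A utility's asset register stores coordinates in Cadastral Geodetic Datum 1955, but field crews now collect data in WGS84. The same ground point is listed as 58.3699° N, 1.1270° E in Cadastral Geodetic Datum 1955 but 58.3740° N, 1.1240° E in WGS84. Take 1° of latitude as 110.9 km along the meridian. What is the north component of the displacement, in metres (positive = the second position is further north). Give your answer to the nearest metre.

Δφ = 58.3740° − 58.3699° = +0.0041°; Δλ = 1.1240° − 1.1270° = -0.0030°.
ΔN = Δφ × 110900 = 454.7 m; ΔE = Δλ × 110900 × cos(58.3699°) = -0.0030 × 110900 × 0.524433 = -174.5 m.

ΔN = 455 m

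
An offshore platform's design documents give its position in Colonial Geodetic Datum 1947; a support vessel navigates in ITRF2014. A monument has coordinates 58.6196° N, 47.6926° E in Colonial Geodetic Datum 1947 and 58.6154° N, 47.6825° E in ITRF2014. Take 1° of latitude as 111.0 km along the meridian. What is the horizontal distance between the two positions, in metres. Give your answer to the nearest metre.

Δφ = 58.6154° − 58.6196° = -0.0042°; Δλ = 47.6825° − 47.6926° = -0.0101°.
ΔN = Δφ × 111000 = -466.2 m; ΔE = Δλ × 111000 × cos(58.6196°) = -0.0101 × 111000 × 0.520718 = -583.8 m.
Distance = √(ΔE² + ΔN²) = √((-583.8)² + (-466.2)²) = 747.1 m.

747 m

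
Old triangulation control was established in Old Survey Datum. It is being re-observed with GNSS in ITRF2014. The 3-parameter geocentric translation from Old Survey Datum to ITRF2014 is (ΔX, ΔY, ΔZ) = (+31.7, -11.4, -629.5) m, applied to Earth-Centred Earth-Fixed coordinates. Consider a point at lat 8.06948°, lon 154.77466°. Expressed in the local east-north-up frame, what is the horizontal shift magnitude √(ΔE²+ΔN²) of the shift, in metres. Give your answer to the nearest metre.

619 m

At φ = 8.06948°, λ = 154.77466°: sin φ = 0.140374, cos φ = 0.990099, sin λ = 0.426179, cos λ = -0.904639.
ΔE = −sin λ·ΔX + cos λ·ΔY = −(0.426179)·(31.7) + (-0.904639)·(-11.4) = -3.20 m.
ΔN = −sin φ cos λ·ΔX − sin φ sin λ·ΔY + cos φ·ΔZ = −(0.140374)(-0.904639)(31.7) − (0.140374)(0.426179)(-11.4) + (0.990099)(-629.5) = -618.56 m.
Horizontal magnitude = √(ΔE² + ΔN²) = √((-3.20)² + (-618.56)²) = 618.57 m.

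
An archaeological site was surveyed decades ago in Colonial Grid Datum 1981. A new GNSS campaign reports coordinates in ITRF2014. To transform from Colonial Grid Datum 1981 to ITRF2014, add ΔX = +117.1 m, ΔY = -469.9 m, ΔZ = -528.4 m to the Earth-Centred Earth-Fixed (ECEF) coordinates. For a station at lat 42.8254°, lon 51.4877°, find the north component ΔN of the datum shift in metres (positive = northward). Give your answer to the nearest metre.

At φ = 42.8254°, λ = 51.4877°: sin φ = 0.679767, cos φ = 0.733429, sin λ = 0.782475, cos λ = 0.622683.
ΔN = −sin φ cos λ·ΔX − sin φ sin λ·ΔY + cos φ·ΔZ = −(0.679767)(0.622683)(117.1) − (0.679767)(0.782475)(-469.9) + (0.733429)(-528.4) = -187.17 m.

ΔN = -187 m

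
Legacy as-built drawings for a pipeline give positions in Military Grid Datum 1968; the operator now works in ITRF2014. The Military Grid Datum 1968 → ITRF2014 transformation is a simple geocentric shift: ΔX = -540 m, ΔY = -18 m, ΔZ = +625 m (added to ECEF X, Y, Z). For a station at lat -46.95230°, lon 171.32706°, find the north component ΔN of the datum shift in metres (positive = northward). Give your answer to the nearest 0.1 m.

At φ = -46.95230°, λ = 171.32706°: sin φ = -0.730786, cos φ = 0.682607, sin λ = 0.150794, cos λ = -0.988565.
ΔN = −sin φ cos λ·ΔX − sin φ sin λ·ΔY + cos φ·ΔZ = −(-0.730786)(-0.988565)(-540) − (-0.730786)(0.150794)(-18) + (0.682607)(625) = 814.76 m.

ΔN = 814.8 m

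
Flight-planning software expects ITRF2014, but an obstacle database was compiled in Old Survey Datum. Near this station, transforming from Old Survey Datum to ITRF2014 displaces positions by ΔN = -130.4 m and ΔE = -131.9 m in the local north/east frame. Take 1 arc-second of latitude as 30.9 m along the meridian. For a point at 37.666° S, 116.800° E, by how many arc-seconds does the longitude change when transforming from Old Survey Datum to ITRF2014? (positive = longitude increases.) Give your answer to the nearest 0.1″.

Δλ = -5.4″

At latitude -37.666°, cos φ = 0.791586.
1″ of longitude at this latitude = 30.90 × cos φ = 24.4600 m, so Δλ = -131.9 / 24.4600 = -5.392″.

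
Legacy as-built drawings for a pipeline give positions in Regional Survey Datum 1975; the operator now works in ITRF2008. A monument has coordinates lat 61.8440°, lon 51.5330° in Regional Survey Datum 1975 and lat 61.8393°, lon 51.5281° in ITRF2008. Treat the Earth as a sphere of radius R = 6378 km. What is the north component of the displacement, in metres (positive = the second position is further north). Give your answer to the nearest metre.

ΔN = -523 m

Δφ = 61.8393° − 61.8440° = -0.0047°; Δλ = 51.5281° − 51.5330° = -0.0049°.
1° along a meridian = πR/180 = 111317 m.
ΔN = Δφ × 111317 = -523.2 m; ΔE = Δλ × 111317 × cos(61.8440°) = -0.0049 × 111317 × 0.471874 = -257.4 m.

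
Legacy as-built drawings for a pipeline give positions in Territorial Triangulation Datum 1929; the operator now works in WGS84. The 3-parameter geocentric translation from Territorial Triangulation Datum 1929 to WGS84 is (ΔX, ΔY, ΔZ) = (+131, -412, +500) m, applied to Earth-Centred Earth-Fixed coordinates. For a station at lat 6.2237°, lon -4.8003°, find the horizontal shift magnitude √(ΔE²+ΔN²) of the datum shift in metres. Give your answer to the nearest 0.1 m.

At φ = 6.2237°, λ = -4.8003°: sin φ = 0.108411, cos φ = 0.994106, sin λ = -0.083683, cos λ = 0.996492.
ΔE = −sin λ·ΔX + cos λ·ΔY = −(-0.083683)·(131) + (0.996492)·(-412) = -399.59 m.
ΔN = −sin φ cos λ·ΔX − sin φ sin λ·ΔY + cos φ·ΔZ = −(0.108411)(0.996492)(131) − (0.108411)(-0.083683)(-412) + (0.994106)(500) = 479.16 m.
Horizontal magnitude = √(ΔE² + ΔN²) = √((-399.59)² + 479.16²) = 623.92 m.

623.9 m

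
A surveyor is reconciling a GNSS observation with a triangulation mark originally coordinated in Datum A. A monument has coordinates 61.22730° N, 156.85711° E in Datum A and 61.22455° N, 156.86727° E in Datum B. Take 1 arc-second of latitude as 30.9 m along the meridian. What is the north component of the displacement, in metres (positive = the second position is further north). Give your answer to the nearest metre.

ΔN = -306 m

Δφ = 61.22455° − 61.22730° = -0.00275°; Δλ = 156.86727° − 156.85711° = +0.01016°.
1° of latitude = 3600 × 30.90 = 111240 m.
ΔN = Δφ × 111240 = -305.9 m; ΔE = Δλ × 111240 × cos(61.22730°) = +0.01016 × 111240 × 0.481336 = 544.0 m.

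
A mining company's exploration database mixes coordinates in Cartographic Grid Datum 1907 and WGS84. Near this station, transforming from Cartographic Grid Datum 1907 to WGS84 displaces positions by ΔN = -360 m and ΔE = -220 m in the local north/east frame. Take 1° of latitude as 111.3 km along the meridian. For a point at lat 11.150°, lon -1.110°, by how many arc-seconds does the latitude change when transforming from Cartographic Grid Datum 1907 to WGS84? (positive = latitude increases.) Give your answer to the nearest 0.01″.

1° of latitude = 111.3 km, so Δφ = -360.0 / 111300 = -0.0032345° = -11.644″.

Δφ = -11.64″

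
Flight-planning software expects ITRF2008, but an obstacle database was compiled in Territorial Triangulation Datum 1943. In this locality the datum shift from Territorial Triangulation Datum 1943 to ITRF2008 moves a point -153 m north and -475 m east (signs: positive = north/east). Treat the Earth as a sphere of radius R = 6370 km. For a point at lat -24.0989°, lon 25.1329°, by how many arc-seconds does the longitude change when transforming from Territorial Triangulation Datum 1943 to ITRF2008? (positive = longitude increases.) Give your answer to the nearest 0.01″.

At latitude -24.0989°, cos φ = 0.912842.
One radian of longitude at latitude φ spans R cos φ, so Δλ = ΔE / (R cos φ) = -475.0 / (6370000 × 0.912842) = -8.1688e-05 rad = -16.849″.

Δλ = -16.85″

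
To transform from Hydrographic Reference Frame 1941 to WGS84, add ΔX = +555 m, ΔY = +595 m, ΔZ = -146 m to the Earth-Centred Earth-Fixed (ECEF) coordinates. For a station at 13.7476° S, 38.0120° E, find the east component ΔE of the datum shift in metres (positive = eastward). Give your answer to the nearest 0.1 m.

The local east axis at (φ, λ) is (−sin λ, cos λ, 0), so ΔE = −sin(38.0120°)·555 + cos(38.0120°)·595 = 127.01 m.

ΔE = 127.0 m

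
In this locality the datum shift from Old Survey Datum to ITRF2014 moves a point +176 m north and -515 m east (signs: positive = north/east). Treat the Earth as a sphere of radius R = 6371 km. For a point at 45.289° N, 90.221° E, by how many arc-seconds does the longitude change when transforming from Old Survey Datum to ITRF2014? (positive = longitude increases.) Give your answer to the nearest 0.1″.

Δλ = -23.7″

At latitude 45.289°, cos φ = 0.703531.
One radian of longitude at latitude φ spans R cos φ, so Δλ = ΔE / (R cos φ) = -515.0 / (6371000 × 0.703531) = -1.1490e-04 rad = -23.700″.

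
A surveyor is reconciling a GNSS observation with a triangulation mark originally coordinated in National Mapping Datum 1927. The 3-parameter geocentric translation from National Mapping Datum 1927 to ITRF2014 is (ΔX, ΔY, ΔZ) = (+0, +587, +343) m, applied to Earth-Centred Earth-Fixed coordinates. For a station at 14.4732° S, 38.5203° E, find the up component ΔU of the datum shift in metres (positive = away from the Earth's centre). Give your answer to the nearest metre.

ΔU = 268 m

The local up (radial) axis is (cos φ cos λ, cos φ sin λ, sin φ), giving ΔU = 0.000 + 353.977 − 85.725 = 268.25 m.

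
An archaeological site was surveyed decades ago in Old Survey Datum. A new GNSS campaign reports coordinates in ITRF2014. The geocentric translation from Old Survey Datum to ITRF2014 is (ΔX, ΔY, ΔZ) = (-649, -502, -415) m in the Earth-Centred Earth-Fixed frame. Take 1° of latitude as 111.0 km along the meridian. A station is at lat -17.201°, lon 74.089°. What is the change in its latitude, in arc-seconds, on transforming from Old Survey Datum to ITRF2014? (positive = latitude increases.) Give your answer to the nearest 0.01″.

sin φ = -0.295725, cos φ = 0.955273, sin λ = 0.961689, cos λ = 0.274144.
North component: ΔN = −sin φ cos λ·ΔX − sin φ sin λ·ΔY + cos φ·ΔZ = −(-0.295725)(0.274144)(-649) − (-0.295725)(0.961689)(-502) + (0.955273)(-415) = -591.82 m.
1° of latitude spans 111000 m, so Δφ = -591.82 / 111000 × 3600 = -19.194″.

Δφ = -19.19″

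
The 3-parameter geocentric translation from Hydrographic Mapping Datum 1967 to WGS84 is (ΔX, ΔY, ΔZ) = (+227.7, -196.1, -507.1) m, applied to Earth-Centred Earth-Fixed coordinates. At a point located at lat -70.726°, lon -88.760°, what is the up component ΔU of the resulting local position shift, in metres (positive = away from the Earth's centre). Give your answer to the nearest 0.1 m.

The local up (radial) axis is (cos φ cos λ, cos φ sin λ, sin φ), giving ΔU = 1.627 + 64.715 + 478.677 = 545.02 m.

ΔU = 545.0 m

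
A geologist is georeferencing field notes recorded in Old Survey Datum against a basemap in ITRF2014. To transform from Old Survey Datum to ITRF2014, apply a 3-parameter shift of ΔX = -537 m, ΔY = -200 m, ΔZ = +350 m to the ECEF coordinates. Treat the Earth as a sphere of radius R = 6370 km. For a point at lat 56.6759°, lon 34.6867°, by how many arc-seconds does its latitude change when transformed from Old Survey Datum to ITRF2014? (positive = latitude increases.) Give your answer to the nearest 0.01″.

sin φ = 0.835576, cos φ = 0.549374, sin λ = 0.569089, cos λ = 0.822276.
North component: ΔN = −sin φ cos λ·ΔX − sin φ sin λ·ΔY + cos φ·ΔZ = −(0.835576)(0.822276)(-537) − (0.835576)(0.569089)(-200) + (0.549374)(350) = 656.34 m.
1° of latitude spans πR/180 = 111177 m, so Δφ = 656.34 / 111177 × 3600 = 21.253″.

Δφ = 21.25″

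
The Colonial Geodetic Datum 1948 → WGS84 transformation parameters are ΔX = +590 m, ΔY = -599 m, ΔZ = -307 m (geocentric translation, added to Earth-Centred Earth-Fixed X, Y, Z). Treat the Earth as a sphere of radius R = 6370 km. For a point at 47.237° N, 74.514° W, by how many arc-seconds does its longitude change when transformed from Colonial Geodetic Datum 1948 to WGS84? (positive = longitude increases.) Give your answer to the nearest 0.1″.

sin φ = 0.734168, cos φ = 0.678967, sin λ = -0.963696, cos λ = 0.267003.
East component: ΔE = −sin λ·ΔX + cos λ·ΔY = −(-0.963696)(590) + (0.267003)(-599) = 408.65 m.
1° of latitude spans πR/180 = 111177 m; at latitude φ, 1° of longitude spans that × cos φ = 75485.9 m, so Δλ = 408.65 / 75485.9 × 3600 = 19.489″.

Δλ = 19.5″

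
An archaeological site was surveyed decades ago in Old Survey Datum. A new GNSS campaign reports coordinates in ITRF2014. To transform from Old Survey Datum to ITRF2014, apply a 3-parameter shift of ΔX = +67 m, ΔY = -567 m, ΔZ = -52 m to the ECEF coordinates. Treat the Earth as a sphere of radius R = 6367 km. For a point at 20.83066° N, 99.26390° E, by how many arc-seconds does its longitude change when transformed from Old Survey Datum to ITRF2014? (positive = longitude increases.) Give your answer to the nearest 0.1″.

sin φ = 0.355607, cos φ = 0.934636, sin λ = 0.986957, cos λ = -0.160982.
East component: ΔE = −sin λ·ΔX + cos λ·ΔY = −(0.986957)(67) + (-0.160982)(-567) = 25.15 m.
1° of latitude spans πR/180 = 111125 m; at latitude φ, 1° of longitude spans that × cos φ = 103861.5 m, so Δλ = 25.15 / 103861.5 × 3600 = 0.872″.

Δλ = 0.9″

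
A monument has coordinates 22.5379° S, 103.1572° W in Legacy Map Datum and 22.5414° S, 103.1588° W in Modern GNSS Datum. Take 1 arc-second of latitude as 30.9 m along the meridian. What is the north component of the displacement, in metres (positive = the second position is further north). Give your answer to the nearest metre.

ΔN = -389 m

Δφ = -22.5414° − -22.5379° = -0.0035°; Δλ = -103.1588° − -103.1572° = -0.0016°.
1° of latitude = 3600 × 30.90 = 111240 m.
ΔN = Δφ × 111240 = -389.3 m; ΔE = Δλ × 111240 × cos(-22.5379°) = -0.0016 × 111240 × 0.923626 = -164.4 m.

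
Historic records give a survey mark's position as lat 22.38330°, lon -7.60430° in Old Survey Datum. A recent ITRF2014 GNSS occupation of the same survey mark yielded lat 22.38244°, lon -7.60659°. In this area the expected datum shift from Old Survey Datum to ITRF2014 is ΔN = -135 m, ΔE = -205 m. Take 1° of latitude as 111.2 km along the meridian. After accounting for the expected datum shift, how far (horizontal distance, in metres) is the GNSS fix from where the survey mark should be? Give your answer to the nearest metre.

Observed coordinate differences: Δφ = -0.00086°, Δλ = -0.00229°.
Converting to metres (1° lat = 111200 m, cos φ = 0.924657): observed ΔN = -95.6 m, observed ΔE = -235.5 m.
Subtracting the expected shift leaves a residual of -95.6 − (-135) = 39.4 m north and -235.5 − (-205) = -30.5 m east.
Residual distance = √(39.4² + (-30.5)²) = 49.8 m.

50 m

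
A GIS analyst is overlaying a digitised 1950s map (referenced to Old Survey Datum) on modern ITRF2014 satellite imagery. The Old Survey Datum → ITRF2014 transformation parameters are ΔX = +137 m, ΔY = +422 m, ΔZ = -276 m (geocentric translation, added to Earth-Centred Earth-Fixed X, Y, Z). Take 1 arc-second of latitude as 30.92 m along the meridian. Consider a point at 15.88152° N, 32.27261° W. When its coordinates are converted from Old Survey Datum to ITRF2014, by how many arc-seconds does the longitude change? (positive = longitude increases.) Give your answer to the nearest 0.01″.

Δλ = 14.46″

sin φ = 0.273649, cos φ = 0.961830, sin λ = -0.533948, cos λ = 0.845517.
East component: ΔE = −sin λ·ΔX + cos λ·ΔY = −(-0.533948)(137) + (0.845517)(422) = 429.96 m.
1° of latitude spans 3600 × 30.92 = 111312 m; at latitude φ, 1° of longitude spans that × cos φ = 107063.2 m, so Δλ = 429.96 / 107063.2 × 3600 = 14.457″.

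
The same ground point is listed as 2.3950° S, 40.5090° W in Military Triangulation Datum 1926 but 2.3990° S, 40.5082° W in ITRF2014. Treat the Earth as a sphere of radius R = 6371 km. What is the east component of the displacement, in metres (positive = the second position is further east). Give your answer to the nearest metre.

Δφ = -2.3990° − -2.3950° = -0.0040°; Δλ = -40.5082° − -40.5090° = +0.0008°.
1° along a meridian = πR/180 = 111195 m.
ΔN = Δφ × 111195 = -444.8 m; ΔE = Δλ × 111195 × cos(-2.3950°) = +0.0008 × 111195 × 0.999126 = 88.9 m.

ΔE = 89 m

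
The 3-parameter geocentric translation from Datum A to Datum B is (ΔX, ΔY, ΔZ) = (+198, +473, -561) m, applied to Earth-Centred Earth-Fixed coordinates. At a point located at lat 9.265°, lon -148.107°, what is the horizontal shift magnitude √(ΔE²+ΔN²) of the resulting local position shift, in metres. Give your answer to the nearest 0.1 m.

569.9 m

The local east axis at (φ, λ) is (−sin λ, cos λ, 0), so ΔE = −sin(-148.107°)·198 + cos(-148.107°)·473 = -296.98 m.
The local north axis is (−sin φ cos λ, −sin φ sin λ, cos φ), giving ΔN = 27.066 + 40.235 − 553.681 = -486.38 m.
Horizontal magnitude = √(ΔE² + ΔN²) = √((-296.98)² + (-486.38)²) = 569.88 m.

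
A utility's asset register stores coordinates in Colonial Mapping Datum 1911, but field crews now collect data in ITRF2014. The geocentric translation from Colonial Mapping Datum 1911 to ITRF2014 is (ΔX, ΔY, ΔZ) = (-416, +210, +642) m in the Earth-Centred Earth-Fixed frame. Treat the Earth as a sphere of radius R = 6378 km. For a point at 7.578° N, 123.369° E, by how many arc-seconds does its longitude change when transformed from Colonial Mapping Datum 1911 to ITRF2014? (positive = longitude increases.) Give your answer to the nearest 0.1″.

sin φ = 0.131876, cos φ = 0.991266, sin λ = 0.835146, cos λ = -0.550029.
East component: ΔE = −sin λ·ΔX + cos λ·ΔY = −(0.835146)(-416) + (-0.550029)(210) = 231.91 m.
1° of latitude spans πR/180 = 111317 m; at latitude φ, 1° of longitude spans that × cos φ = 110344.9 m, so Δλ = 231.91 / 110344.9 × 3600 = 7.566″.

Δλ = 7.6″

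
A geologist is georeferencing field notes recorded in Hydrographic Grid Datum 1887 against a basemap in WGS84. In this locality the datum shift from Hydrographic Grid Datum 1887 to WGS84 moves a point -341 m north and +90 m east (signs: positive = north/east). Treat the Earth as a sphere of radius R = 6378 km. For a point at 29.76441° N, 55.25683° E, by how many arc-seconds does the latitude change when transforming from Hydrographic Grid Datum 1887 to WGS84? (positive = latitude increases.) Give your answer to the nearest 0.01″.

Δφ = -11.03″

On a sphere of radius R, 1 rad of latitude = R, so Δφ = ΔN / R = -341.0 / 6378000 = -5.3465e-05 rad = -11.028″.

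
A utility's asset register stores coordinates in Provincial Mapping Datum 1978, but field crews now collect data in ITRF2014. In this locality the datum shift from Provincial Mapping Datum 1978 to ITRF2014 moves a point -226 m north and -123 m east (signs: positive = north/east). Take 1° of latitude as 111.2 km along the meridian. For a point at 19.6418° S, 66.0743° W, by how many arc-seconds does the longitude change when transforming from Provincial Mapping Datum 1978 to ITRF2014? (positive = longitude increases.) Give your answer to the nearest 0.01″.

Δλ = -4.23″

At latitude -19.6418°, cos φ = 0.941812.
1° of longitude at this latitude = 111.2 × cos φ = 104.73 km, so Δλ = -123.0 / 104729.5 = -0.0011745° = -4.228″.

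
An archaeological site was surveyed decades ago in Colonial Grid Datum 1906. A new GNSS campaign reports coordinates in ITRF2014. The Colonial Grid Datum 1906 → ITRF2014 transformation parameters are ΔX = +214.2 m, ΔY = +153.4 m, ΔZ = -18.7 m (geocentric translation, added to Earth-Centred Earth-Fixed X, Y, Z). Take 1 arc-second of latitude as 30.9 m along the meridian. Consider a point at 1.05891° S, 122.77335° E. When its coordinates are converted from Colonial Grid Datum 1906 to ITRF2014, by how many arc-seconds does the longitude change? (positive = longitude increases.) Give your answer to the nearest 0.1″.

Δλ = -8.5″

sin φ = -0.018480, cos φ = 0.999829, sin λ = 0.840818, cos λ = -0.541317.
East component: ΔE = −sin λ·ΔX + cos λ·ΔY = −(0.840818)(214.2) + (-0.541317)(153.4) = -263.14 m.
1° of latitude spans 3600 × 30.90 = 111240 m; at latitude φ, 1° of longitude spans that × cos φ = 111221.0 m, so Δλ = -263.14 / 111221.0 × 3600 = -8.517″.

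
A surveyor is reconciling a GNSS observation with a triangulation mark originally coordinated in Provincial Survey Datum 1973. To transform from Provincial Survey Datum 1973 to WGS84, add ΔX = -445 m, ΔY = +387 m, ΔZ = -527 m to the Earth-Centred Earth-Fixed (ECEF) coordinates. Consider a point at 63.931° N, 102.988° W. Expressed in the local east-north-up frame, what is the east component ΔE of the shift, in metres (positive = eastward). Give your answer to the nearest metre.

At φ = 63.931°, λ = -102.988°: sin φ = 0.898265, cos φ = 0.439453, sin λ = -0.974417, cos λ = -0.224747.
ΔE = −sin λ·ΔX + cos λ·ΔY = −(-0.974417)·(-445) + (-0.224747)·(387) = -520.59 m.

ΔE = -521 m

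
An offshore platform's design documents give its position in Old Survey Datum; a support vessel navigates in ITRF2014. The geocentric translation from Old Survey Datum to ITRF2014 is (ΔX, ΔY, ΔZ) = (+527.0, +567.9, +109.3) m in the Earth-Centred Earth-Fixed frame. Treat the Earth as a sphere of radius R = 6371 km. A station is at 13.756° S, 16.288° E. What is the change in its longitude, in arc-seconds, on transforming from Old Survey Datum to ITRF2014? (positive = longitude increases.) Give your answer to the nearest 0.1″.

Δλ = 13.2″

sin φ = -0.237788, cos φ = 0.971317, sin λ = 0.280466, cos λ = 0.959864.
East component: ΔE = −sin λ·ΔX + cos λ·ΔY = −(0.280466)(527.0) + (0.959864)(567.9) = 397.30 m.
1° of latitude spans πR/180 = 111195 m; at latitude φ, 1° of longitude spans that × cos φ = 108005.5 m, so Δλ = 397.30 / 108005.5 × 3600 = 13.243″.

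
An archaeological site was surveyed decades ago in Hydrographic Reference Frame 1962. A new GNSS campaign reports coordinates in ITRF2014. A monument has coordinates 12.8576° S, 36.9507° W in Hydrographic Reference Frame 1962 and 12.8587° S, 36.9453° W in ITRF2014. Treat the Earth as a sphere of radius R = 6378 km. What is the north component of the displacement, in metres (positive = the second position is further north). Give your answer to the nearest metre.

Δφ = -12.8587° − -12.8576° = -0.0011°; Δλ = -36.9453° − -36.9507° = +0.0054°.
1° along a meridian = πR/180 = 111317 m.
ΔN = Δφ × 111317 = -122.4 m; ΔE = Δλ × 111317 × cos(-12.8576°) = +0.0054 × 111317 × 0.974926 = 586.0 m.

ΔN = -122 m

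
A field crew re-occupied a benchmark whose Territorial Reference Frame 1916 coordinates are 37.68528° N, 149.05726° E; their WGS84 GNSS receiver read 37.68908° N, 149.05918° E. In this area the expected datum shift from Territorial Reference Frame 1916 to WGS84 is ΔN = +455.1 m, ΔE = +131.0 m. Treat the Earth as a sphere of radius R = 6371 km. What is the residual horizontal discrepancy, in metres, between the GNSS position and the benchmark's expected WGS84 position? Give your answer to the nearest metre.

Observed coordinate differences: Δφ = +0.00380°, Δλ = +0.00192°.
Converting to metres (1° lat = 111195 m, cos φ = 0.791381): observed ΔN = 422.5 m, observed ΔE = 169.0 m.
Subtracting the expected shift leaves a residual of 422.5 − (455.1) = -32.6 m north and 169.0 − (131.0) = 38.0 m east.
Residual distance = √((-32.6)² + 38.0²) = 50.0 m.

50 m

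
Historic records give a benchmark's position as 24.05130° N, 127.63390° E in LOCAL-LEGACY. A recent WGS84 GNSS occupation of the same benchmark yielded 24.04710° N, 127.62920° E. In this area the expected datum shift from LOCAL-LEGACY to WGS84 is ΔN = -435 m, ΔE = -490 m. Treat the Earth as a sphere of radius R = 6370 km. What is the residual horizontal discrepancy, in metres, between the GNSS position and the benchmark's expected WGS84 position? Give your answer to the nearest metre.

Observed coordinate differences: Δφ = -0.00420°, Δλ = -0.00470°.
Converting to metres (1° lat = 111177 m, cos φ = 0.913181): observed ΔN = -466.9 m, observed ΔE = -477.2 m.
Subtracting the expected shift leaves a residual of -466.9 − (-435) = -31.9 m north and -477.2 − (-490) = 12.8 m east.
Residual distance = √((-31.9)² + 12.8²) = 34.4 m.

34 m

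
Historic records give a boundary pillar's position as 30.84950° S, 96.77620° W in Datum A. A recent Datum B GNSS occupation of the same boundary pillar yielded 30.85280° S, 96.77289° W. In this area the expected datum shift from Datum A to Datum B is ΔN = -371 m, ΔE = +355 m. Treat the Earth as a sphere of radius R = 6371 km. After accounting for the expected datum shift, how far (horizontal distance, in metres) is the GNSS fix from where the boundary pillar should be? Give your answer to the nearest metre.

Observed coordinate differences: Δφ = -0.00330°, Δλ = +0.00331°.
Converting to metres (1° lat = 111195 m, cos φ = 0.858517): observed ΔN = -366.9 m, observed ΔE = 316.0 m.
Subtracting the expected shift leaves a residual of -366.9 − (-371) = 4.1 m north and 316.0 − (355) = -39.0 m east.
Residual distance = √(4.1² + (-39.0)²) = 39.2 m.

39 m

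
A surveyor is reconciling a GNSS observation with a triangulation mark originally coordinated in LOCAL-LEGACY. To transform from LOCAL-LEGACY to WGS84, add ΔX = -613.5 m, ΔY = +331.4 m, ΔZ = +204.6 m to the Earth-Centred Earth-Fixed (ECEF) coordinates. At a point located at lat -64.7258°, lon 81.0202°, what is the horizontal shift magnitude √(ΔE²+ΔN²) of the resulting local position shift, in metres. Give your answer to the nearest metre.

The local east axis at (φ, λ) is (−sin λ, cos λ, 0), so ΔE = −sin(81.0202°)·(-613.5) + cos(81.0202°)·331.4 = 657.71 m.
The local north axis is (−sin φ cos λ, −sin φ sin λ, cos φ), giving ΔN = -86.592 + 296.004 + 87.354 = 296.77 m.
Horizontal magnitude = √(ΔE² + ΔN²) = √(657.71² + 296.77²) = 721.56 m.

722 m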